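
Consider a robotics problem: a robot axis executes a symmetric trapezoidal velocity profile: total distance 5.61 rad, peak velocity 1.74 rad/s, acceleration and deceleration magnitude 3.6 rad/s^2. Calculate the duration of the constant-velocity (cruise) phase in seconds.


t_acc = v/a = 0.483333 s, d_acc = v^2/(2a) = 0.420500 rad each
d_cruise = 5.61 - 2*0.420500 = 4.769000 rad
t_cruise = d_cruise/v = 4.769000/1.74 = 2.7408

2.7408 s


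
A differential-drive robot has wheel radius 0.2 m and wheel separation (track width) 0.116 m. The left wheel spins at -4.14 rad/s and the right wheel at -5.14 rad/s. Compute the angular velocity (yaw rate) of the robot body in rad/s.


omega = r*(wR - wL)/L = 0.2*(-5.14 - (-4.14))/0.116 = -1.7241

-1.7241 rad/s


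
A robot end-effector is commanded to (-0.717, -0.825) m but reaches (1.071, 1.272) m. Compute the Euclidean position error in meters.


dx = 1.071 - (-0.717) = 1.7880, dy = 1.272 - (-0.825) = 2.0970
err = sqrt(3.196944 + 4.397409) = 2.7558

2.7558 m


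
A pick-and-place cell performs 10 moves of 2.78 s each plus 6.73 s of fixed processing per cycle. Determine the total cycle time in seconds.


T = 10*2.78 + 6.73 = 34.5300

34.5300 s


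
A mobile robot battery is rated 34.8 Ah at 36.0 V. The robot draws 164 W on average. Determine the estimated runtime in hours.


E = 34.8*36.0 = 1252.8000 Wh
t = E/P = 1252.8000/164 = 7.6390

7.6390 hours


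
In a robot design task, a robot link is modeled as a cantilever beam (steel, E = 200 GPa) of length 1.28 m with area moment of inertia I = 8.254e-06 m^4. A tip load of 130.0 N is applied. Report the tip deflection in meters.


delta = F*L^3/(3*E*I) = 130.0*1.28^3/(3*2.000e+11*8.254e-06)
      = 272.62976/4952400 = 5.5050e-05

5.5050e-05 m


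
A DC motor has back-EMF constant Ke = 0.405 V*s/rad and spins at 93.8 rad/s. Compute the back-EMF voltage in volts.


V_emf = Ke * omega = 0.405*93.8 = 37.9890

37.9890 V


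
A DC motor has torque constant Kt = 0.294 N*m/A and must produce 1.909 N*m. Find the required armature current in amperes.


I = tau / Kt = 1.909/0.294 = 6.4932

6.4932 A


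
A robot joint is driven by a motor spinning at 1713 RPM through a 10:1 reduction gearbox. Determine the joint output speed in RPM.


omega_joint = omega_motor / N = 1713 / 10 = 171.3000

171.3000 RPM


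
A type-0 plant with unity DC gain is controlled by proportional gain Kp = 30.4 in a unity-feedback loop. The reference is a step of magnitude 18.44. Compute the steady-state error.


e_ss = R/(1 + Kp) = 18.44/(1 + 30.4) = 18.44/31.4000 = 0.5873

0.5873


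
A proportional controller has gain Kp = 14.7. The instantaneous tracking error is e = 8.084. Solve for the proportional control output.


u_P = Kp * e = 14.7 * 8.084 = 118.8348

118.8348


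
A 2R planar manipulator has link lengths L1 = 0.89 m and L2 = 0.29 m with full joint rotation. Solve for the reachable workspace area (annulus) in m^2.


r_max = L1 + L2 = 1.1800, r_min = |L1 - L2| = 0.6000
A = pi*(r_max^2 - r_min^2) = pi*(1.3924 - 0.3600) = 3.2434

3.2434 m^2


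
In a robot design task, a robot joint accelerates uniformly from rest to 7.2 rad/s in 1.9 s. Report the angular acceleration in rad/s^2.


alpha = delta_omega / t = 7.2 / 1.9 = 3.7895

3.7895 rad/s^2


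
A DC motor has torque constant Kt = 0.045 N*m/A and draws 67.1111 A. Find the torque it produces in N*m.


tau = Kt * I = 0.045*67.1111 = 3.0200

3.0200 N*m


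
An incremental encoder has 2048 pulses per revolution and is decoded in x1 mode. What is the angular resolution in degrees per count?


resolution = 360 / (PPR * 1) = 360 / 2048 = 0.1758

0.1758 degrees


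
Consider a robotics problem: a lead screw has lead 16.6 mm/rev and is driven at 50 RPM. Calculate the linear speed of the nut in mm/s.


v = lead * (RPM/60) = 16.6*50/60 = 13.8333

13.8333 mm/s


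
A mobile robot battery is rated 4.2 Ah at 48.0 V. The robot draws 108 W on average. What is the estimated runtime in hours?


E = 4.2*48.0 = 201.6000 Wh
t = E/P = 201.6000/108 = 1.8667

1.8667 hours


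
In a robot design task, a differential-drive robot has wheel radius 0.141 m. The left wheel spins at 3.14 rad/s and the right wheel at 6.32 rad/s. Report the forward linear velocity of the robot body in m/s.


v = r*(wR + wL)/2 = 0.141*(6.32 + 3.14)/2 = 0.6669

0.6669 m/s


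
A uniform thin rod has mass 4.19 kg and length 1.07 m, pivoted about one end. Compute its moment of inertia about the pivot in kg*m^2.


I = (1/3)*m*L^2 = (1/3)*4.19*1.07^2 = 1.5990

1.5990 kg*m^2


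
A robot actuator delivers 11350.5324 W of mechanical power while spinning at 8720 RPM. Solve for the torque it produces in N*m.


omega = 8720 * 2*pi/60 = 913.156265 rad/s
tau = P / omega = 11350.5324 / 913.156265 = 12.4300

12.4300 N*m


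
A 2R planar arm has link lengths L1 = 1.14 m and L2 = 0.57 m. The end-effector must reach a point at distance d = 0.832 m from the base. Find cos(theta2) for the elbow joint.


cos(th2) = (d^2 - L1^2 - L2^2)/(2*L1*L2) = (0.832^2 - 1.14^2 - 0.57^2)/(2*1.14*0.57) = -0.7174

-0.7174


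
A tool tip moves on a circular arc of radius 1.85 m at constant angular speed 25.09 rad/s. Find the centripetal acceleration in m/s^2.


a_c = omega^2 * r = 25.09^2 * 1.85 = 1164.5900

1164.5900 m/s^2


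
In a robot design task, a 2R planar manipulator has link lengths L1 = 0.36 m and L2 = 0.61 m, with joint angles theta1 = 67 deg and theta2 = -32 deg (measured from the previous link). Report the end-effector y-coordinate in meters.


y = L1*sin(th1) + L2*sin(th1+th2) = 0.36*sin(67 deg) + 0.61*sin(35 deg) = 0.6813

0.6813 m


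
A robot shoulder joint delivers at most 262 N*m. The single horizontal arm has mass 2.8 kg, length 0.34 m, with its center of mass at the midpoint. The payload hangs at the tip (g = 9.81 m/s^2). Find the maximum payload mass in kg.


tau_arm = m_arm*g*(L/2) = 2.8*9.81*0.34/2 = 4.6696 N*m
tau_payload = tau_max - tau_arm = 262 - 4.6696 = 257.3304
m_payload = tau_payload / (g*L) = 257.3304 / (9.81*0.34) = 77.1513

77.1513 kg


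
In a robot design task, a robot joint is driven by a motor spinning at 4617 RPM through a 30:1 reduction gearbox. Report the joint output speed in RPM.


omega_joint = omega_motor / N = 4617 / 30 = 153.9000

153.9000 RPM


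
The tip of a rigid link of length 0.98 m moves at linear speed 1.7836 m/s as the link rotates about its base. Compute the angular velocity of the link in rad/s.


omega = v / L = 1.7836 / 0.98 = 1.8200

1.8200 rad/s


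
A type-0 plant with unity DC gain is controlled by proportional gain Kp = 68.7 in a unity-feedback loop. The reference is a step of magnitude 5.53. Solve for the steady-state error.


e_ss = R/(1 + Kp) = 5.53/(1 + 68.7) = 5.53/69.7000 = 0.0793

0.0793


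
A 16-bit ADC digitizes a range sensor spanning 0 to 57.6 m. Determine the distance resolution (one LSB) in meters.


res = range / 2^n = 57.6/2^16 = 57.6/65536 = 8.7891e-04

8.7891e-04 m


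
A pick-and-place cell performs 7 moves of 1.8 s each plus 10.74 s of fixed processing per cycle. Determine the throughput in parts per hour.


T_cycle = 7*1.8 + 10.74 = 23.3400 s
rate = 3600/T = 154.2416

154.2416 parts/hour


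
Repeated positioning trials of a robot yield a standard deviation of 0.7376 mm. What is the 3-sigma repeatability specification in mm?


repeatability = 3*sigma = 3*0.7376 = 2.2128

2.2128 mm


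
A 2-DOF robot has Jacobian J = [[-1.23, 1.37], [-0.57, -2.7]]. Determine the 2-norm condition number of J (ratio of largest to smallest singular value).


JJ^T eigenvalues: trace(JJ^T) = 11.0047, det(JJ^T) = det(J)^2 = 16.82558361
s_max^2 = (11.0047 + sqrt(53.80108765))/2 = 9.16981124
s_min^2 = (11.0047 - sqrt(53.80108765))/2 = 1.83488876
kappa = s_max/s_min = sqrt(9.16981124/1.83488876) = 2.2355

2.2355


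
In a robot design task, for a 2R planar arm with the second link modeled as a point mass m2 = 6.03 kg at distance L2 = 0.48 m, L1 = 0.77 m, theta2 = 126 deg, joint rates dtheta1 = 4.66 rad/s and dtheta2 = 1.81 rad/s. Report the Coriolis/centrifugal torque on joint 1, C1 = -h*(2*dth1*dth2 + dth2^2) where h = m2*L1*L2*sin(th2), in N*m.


h = m2*L1*L2*sin(th2) = 6.03*0.77*0.48*sin(126 deg) = 1.803046
C1 = -h*(2*4.66*1.81 + 1.81^2) = -1.803046*20.1453 = -36.3229

-36.3229 N*m


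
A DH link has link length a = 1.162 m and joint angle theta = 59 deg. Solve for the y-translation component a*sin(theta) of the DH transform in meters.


a*sin(theta) = 1.162*sin(59 deg) = 0.9960

0.9960 m


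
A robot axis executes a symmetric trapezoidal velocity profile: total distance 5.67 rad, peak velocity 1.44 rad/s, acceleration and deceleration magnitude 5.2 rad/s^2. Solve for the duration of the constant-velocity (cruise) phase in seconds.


t_acc = v/a = 0.276923 s, d_acc = v^2/(2a) = 0.199385 rad each
d_cruise = 5.67 - 2*0.199385 = 5.271230 rad
t_cruise = d_cruise/v = 5.271230/1.44 = 3.6606

3.6606 s


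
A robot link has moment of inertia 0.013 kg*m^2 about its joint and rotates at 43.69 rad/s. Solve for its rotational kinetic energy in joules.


KE = (1/2)*I*omega^2 = 0.5*0.013*43.69^2 = 12.4073

12.4073 J


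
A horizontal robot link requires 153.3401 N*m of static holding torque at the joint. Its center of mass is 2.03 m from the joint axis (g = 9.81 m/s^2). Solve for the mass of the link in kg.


m = tau / (g*L) = 153.3401 / (9.81 * 2.03) = 7.7000

7.7000 kg


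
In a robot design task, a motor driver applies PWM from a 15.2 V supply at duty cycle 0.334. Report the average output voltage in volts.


V_avg = V_supply * D = 15.2*0.334 = 5.0768

5.0768 V


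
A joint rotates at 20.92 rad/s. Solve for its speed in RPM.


RPM = 20.92 * 60/(2*pi) = 199.7713

199.7713 RPM


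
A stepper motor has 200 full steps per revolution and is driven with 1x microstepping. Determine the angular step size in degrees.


step = 360/(200*1) = 360/200 = 1.8000

1.8000 degrees


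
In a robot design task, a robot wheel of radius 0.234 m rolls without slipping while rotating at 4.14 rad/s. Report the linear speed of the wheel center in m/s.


v = omega * r = 4.14 * 0.234 = 0.9688

0.9688 m/s


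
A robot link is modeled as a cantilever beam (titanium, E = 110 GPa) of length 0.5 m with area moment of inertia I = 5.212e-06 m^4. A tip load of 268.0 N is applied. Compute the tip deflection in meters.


delta = F*L^3/(3*E*I) = 268.0*0.5^3/(3*1.100e+11*5.212e-06)
      = 33.5/1719960 = 1.9477e-05

1.9477e-05 m


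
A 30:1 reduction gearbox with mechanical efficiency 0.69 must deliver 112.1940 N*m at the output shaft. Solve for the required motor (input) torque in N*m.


tau_in = tau_out / (N * eta) = 112.1940 / (30 * 0.69) = 5.4200

5.4200 N*m


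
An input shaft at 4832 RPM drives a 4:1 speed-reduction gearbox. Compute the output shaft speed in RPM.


omega_out = omega_in / N = 4832 / 4 = 1208.0000

1208.0000 RPM


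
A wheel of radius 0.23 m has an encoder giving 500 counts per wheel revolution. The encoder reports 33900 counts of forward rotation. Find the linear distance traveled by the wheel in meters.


revs = 33900/500 = 67.800000
d = revs * 2*pi*r = 67.800000 * 2*pi*0.23 = 97.9800

97.9800 m


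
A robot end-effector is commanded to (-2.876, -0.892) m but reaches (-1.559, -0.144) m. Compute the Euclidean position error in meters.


dx = -1.559 - (-2.876) = 1.3170, dy = -0.144 - (-0.892) = 0.7480
err = sqrt(1.734489 + 0.559504) = 1.5146

1.5146 m


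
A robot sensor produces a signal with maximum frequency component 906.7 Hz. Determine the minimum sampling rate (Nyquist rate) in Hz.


f_s,min = 2*f_max = 2*906.7 = 1813.4000

1813.4000 Hz


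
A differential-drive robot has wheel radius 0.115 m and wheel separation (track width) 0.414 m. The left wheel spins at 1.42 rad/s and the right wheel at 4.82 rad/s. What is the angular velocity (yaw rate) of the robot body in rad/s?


omega = r*(wR - wL)/L = 0.115*(4.82 - (1.42))/0.414 = 0.9444

0.9444 rad/s


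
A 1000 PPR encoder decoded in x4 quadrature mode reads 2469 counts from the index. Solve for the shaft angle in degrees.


angle = counts * 360 / (PPR*4) = 2469 * 360 / 4000 = 222.2100

222.2100 degrees


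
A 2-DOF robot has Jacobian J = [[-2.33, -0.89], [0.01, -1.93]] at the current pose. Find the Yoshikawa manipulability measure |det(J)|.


det(J) = -2.33*-1.93 - (-0.89)*(0.01) = 4.5058
|det(J)| = 4.5058

4.5058


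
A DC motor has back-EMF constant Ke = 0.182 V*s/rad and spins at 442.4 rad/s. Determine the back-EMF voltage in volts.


V_emf = Ke * omega = 0.182*442.4 = 80.5168

80.5168 V


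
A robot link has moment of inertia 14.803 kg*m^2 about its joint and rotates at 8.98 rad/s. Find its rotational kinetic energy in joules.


KE = (1/2)*I*omega^2 = 0.5*14.803*8.98^2 = 596.8599

596.8599 J


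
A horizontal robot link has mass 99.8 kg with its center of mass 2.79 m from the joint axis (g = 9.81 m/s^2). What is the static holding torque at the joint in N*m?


tau = m*g*L = 99.8 * 9.81 * 2.79 = 2731.5160

2731.5160 N*m


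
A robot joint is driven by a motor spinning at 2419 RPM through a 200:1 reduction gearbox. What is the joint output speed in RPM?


omega_joint = omega_motor / N = 2419 / 200 = 12.0950

12.0950 RPM


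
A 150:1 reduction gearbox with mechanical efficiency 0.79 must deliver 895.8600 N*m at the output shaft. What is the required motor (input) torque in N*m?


tau_in = tau_out / (N * eta) = 895.8600 / (150 * 0.79) = 7.5600

7.5600 N*m


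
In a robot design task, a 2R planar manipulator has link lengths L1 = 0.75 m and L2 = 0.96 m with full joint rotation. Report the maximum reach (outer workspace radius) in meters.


r_max = L1 + L2 = 0.75 + 0.96 = 1.7100

1.7100 m


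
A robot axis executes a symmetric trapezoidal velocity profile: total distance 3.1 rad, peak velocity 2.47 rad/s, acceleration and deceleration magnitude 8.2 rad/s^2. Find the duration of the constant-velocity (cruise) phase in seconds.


t_acc = v/a = 0.301220 s, d_acc = v^2/(2a) = 0.372006 rad each
d_cruise = 3.1 - 2*0.372006 = 2.355988 rad
t_cruise = d_cruise/v = 2.355988/2.47 = 0.9538

0.9538 s


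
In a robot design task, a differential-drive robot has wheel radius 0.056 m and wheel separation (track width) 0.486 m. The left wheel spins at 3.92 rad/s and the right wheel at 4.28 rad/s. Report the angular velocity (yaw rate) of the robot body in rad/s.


omega = r*(wR - wL)/L = 0.056*(4.28 - (3.92))/0.486 = 0.0415

0.0415 rad/s


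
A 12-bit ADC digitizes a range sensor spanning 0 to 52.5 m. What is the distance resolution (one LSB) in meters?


res = range / 2^n = 52.5/2^12 = 52.5/4096 = 0.0128

0.0128 m


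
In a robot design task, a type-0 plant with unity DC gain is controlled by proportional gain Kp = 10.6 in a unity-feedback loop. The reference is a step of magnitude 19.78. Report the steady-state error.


e_ss = R/(1 + Kp) = 19.78/(1 + 10.6) = 19.78/11.6000 = 1.7052

1.7052


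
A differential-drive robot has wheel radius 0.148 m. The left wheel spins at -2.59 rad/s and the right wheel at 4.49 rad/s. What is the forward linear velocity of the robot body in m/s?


v = r*(wR + wL)/2 = 0.148*(4.49 + -2.59)/2 = 0.1406

0.1406 m/s


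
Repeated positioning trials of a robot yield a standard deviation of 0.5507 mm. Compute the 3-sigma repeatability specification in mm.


repeatability = 3*sigma = 3*0.5507 = 1.6521

1.6521 mm


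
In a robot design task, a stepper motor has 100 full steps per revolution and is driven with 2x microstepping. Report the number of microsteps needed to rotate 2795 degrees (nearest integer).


step_size = 360/(100*2) = 360/200 = 1.800000 deg
n = 2795/(360/200) = 2795*200/360 = 1552.7778 -> 1553

1553 steps


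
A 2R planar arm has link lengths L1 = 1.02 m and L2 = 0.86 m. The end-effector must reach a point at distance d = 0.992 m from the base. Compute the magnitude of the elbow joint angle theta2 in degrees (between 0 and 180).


cos(th2) = (d^2 - L1^2 - L2^2)/(2*L1*L2) = (0.992^2 - 1.02^2 - 0.86^2)/(2*1.02*0.86) = -0.45367989
th2 = acos(-0.45367989) = 116.9800 deg

116.9800 degrees


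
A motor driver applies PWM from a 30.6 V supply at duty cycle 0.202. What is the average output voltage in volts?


V_avg = V_supply * D = 30.6*0.202 = 6.1812

6.1812 V


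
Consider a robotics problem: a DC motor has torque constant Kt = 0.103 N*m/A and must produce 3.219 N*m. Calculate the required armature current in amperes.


I = tau / Kt = 3.219/0.103 = 31.2524

31.2524 A


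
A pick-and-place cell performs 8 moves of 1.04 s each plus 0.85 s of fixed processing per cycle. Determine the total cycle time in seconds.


T = 8*1.04 + 0.85 = 9.1700

9.1700 s


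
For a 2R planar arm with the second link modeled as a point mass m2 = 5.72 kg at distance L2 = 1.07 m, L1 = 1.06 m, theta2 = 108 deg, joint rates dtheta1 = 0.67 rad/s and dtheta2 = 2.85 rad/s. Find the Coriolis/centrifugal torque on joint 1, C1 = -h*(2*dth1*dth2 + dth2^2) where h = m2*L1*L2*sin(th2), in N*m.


h = m2*L1*L2*sin(th2) = 5.72*1.06*1.07*sin(108 deg) = 6.170097
C1 = -h*(2*0.67*2.85 + 2.85^2) = -6.170097*11.9415 = -73.6802

-73.6802 N*m


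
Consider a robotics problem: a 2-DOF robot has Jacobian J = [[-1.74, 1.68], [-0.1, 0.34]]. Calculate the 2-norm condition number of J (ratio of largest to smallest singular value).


JJ^T eigenvalues: trace(JJ^T) = 5.9756, det(JJ^T) = det(J)^2 = 0.17943696
s_max^2 = (5.9756 + sqrt(34.99004752))/2 = 5.94541929
s_min^2 = (5.9756 - sqrt(34.99004752))/2 = 0.03018071
kappa = s_max/s_min = sqrt(5.94541929/0.03018071) = 14.0355

14.0355


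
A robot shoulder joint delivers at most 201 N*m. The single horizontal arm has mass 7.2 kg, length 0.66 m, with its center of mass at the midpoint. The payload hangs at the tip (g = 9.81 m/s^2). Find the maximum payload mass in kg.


tau_arm = m_arm*g*(L/2) = 7.2*9.81*0.66/2 = 23.3086 N*m
tau_payload = tau_max - tau_arm = 201 - 23.3086 = 177.6914
m_payload = tau_payload / (g*L) = 177.6914 / (9.81*0.66) = 27.4444

27.4444 kg


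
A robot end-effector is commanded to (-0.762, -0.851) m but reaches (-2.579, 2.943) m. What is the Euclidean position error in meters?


dx = -2.579 - (-0.762) = -1.8170, dy = 2.943 - (-0.851) = 3.7940
err = sqrt(3.301489 + 14.394436) = 4.2067

4.2067 m


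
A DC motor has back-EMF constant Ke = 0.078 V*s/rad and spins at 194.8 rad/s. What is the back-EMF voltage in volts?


V_emf = Ke * omega = 0.078*194.8 = 15.1944

15.1944 V


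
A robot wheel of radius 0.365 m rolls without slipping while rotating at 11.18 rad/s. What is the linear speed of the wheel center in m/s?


v = omega * r = 11.18 * 0.365 = 4.0807

4.0807 m/s


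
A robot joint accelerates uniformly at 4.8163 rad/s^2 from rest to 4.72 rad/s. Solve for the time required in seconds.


t = delta_omega / alpha = 4.72 / 4.8163 = 0.9800

0.9800 s


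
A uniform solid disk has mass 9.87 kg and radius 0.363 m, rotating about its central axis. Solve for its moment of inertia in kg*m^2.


I = (1/2)*m*R^2 = 0.5*9.87*0.363^2 = 0.6503

0.6503 kg*m^2


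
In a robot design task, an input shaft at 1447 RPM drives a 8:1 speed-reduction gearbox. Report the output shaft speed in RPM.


omega_out = omega_in / N = 1447 / 8 = 180.8750

180.8750 RPM


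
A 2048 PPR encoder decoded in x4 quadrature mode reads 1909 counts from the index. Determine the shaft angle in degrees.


angle = counts * 360 / (PPR*4) = 1909 * 360 / 8192 = 83.8916

83.8916 degrees


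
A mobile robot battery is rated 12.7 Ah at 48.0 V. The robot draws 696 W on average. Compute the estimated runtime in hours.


E = 12.7*48.0 = 609.6000 Wh
t = E/P = 609.6000/696 = 0.8759

0.8759 hours


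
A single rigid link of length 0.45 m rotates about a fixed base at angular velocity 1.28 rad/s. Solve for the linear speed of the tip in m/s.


v = L*omega = 0.45 * 1.28 = 0.5760

0.5760 m/s


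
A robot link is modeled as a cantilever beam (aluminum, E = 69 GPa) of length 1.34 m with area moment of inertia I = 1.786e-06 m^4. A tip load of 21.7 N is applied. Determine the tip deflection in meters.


delta = F*L^3/(3*E*I) = 21.7*1.34^3/(3*6.900e+10*1.786e-06)
      = 52.2124568/369702 = 1.4123e-04

1.4123e-04 m


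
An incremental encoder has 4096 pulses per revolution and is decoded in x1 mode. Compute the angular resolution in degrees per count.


resolution = 360 / (PPR * 1) = 360 / 4096 = 0.0879

0.0879 degrees


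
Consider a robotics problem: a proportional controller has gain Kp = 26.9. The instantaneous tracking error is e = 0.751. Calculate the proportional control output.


u_P = Kp * e = 26.9 * 0.751 = 20.2019

20.2019


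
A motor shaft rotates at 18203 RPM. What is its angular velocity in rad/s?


omega = 18203 * 2*pi/60 = 1906.2137

1906.2137 rad/s


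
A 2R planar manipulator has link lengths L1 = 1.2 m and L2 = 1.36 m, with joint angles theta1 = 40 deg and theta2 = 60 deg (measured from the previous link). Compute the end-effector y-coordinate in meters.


y = L1*sin(th1) + L2*sin(th1+th2) = 1.2*sin(40 deg) + 1.36*sin(100 deg) = 2.1107

2.1107 m


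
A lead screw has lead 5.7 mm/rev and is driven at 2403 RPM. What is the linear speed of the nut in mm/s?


v = lead * (RPM/60) = 5.7*2403/60 = 228.2850

228.2850 mm/s


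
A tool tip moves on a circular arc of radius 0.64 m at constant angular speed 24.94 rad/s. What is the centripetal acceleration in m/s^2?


a_c = omega^2 * r = 24.94^2 * 0.64 = 398.0823

398.0823 m/s^2


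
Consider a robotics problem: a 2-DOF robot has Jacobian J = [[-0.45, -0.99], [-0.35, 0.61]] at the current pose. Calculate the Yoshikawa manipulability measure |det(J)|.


det(J) = -0.45*0.61 - (-0.99)*(-0.35) = -0.6210
|det(J)| = 0.6210

0.6210


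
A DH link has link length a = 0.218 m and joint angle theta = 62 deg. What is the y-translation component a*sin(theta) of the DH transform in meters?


a*sin(theta) = 0.218*sin(62 deg) = 0.1925

0.1925 m


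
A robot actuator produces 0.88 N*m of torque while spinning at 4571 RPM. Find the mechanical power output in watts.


omega = 4571 * 2*pi/60 = 478.674001 rad/s
P = tau * omega = 0.88 * 478.674001 = 421.2331

421.2331 W


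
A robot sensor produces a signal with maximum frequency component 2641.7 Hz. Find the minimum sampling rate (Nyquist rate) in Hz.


f_s,min = 2*f_max = 2*2641.7 = 5283.4000

5283.4000 Hz


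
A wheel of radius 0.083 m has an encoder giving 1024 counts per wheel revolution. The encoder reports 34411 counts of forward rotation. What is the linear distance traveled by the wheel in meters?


revs = 34411/1024 = 33.604492
d = revs * 2*pi*r = 33.604492 * 2*pi*0.083 = 17.5249

17.5249 m


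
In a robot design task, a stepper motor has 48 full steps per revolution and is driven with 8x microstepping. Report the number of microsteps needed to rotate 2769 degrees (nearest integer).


step_size = 360/(48*8) = 360/384 = 0.937500 deg
n = 2769/(360/384) = 2769*384/360 = 2953.6000 -> 2954

2954 steps


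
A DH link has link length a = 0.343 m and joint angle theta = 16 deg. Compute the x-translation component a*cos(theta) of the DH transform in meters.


a*cos(theta) = 0.343*cos(16 deg) = 0.3297

0.3297 m


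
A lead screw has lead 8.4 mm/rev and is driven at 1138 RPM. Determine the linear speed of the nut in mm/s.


v = lead * (RPM/60) = 8.4*1138/60 = 159.3200

159.3200 mm/s


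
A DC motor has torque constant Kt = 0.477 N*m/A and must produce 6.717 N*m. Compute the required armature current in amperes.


I = tau / Kt = 6.717/0.477 = 14.0818

14.0818 A


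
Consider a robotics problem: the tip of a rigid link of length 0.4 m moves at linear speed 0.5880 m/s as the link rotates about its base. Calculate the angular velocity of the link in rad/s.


omega = v / L = 0.5880 / 0.4 = 1.4700

1.4700 rad/s


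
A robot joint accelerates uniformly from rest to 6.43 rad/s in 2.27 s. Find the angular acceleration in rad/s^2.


alpha = delta_omega / t = 6.43 / 2.27 = 2.8326

2.8326 rad/s^2


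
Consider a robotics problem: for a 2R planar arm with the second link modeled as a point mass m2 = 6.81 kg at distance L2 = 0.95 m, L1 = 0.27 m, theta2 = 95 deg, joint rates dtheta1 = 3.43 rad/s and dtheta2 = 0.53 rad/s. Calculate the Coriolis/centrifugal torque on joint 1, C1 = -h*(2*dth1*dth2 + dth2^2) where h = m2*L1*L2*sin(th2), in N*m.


h = m2*L1*L2*sin(th2) = 6.81*0.27*0.95*sin(95 deg) = 1.740118
C1 = -h*(2*3.43*0.53 + 0.53^2) = -1.740118*3.9167 = -6.8155

-6.8155 N*m


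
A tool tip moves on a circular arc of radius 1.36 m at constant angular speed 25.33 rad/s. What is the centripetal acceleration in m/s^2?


a_c = omega^2 * r = 25.33^2 * 1.36 = 872.5881

872.5881 m/s^2


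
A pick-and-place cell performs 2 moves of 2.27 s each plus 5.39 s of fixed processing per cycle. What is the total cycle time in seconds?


T = 2*2.27 + 5.39 = 9.9300

9.9300 s


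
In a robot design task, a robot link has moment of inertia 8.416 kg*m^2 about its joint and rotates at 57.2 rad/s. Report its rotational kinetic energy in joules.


KE = (1/2)*I*omega^2 = 0.5*8.416*57.2^2 = 13767.9027

13767.9027 J


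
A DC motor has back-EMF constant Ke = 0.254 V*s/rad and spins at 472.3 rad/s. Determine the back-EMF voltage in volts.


V_emf = Ke * omega = 0.254*472.3 = 119.9642

119.9642 V


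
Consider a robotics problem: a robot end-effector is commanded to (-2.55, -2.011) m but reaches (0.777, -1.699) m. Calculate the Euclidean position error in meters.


dx = 0.777 - (-2.55) = 3.3270, dy = -1.699 - (-2.011) = 0.3120
err = sqrt(11.068929 + 0.097344) = 3.3416

3.3416 m


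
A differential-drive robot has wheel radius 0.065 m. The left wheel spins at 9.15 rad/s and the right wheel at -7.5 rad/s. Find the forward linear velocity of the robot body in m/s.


v = r*(wR + wL)/2 = 0.065*(-7.5 + 9.15)/2 = 0.0536

0.0536 m/s


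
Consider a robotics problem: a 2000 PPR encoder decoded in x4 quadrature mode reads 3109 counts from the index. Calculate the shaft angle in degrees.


angle = counts * 360 / (PPR*4) = 3109 * 360 / 8000 = 139.9050

139.9050 degrees


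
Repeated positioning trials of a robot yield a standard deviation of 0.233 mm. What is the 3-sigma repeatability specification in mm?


repeatability = 3*sigma = 3*0.233 = 0.6990

0.6990 mm


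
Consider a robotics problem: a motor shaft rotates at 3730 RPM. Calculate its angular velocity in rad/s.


omega = 3730 * 2*pi/60 = 390.6047

390.6047 rad/s


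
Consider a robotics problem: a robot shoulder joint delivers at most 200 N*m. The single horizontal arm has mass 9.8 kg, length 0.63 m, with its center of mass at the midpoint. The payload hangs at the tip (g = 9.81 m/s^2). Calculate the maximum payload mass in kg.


tau_arm = m_arm*g*(L/2) = 9.8*9.81*0.63/2 = 30.2835 N*m
tau_payload = tau_max - tau_arm = 200 - 30.2835 = 169.7165
m_payload = tau_payload / (g*L) = 169.7165 / (9.81*0.63) = 27.4609

27.4609 kg


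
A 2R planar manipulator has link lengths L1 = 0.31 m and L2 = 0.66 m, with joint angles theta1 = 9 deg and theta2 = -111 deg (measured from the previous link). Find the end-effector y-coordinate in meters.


y = L1*sin(th1) + L2*sin(th1+th2) = 0.31*sin(9 deg) + 0.66*sin(-102 deg) = -0.5971

-0.5971 m


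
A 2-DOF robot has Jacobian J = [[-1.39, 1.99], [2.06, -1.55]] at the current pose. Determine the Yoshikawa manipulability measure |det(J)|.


det(J) = -1.39*-1.55 - (1.99)*(2.06) = -1.9449
|det(J)| = 1.9449

1.9449


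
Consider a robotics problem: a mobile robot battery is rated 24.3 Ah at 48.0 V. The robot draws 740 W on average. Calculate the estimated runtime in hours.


E = 24.3*48.0 = 1166.4000 Wh
t = E/P = 1166.4000/740 = 1.5762

1.5762 hours


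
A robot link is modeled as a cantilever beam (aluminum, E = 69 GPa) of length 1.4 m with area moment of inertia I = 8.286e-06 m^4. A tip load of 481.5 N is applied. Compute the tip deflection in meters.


delta = F*L^3/(3*E*I) = 481.5*1.4^3/(3*6.900e+10*8.286e-06)
      = 1321.236/1715202 = 7.7031e-04

7.7031e-04 m


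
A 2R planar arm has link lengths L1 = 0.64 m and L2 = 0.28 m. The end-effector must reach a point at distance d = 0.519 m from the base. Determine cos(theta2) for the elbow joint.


cos(th2) = (d^2 - L1^2 - L2^2)/(2*L1*L2) = (0.519^2 - 0.64^2 - 0.28^2)/(2*0.64*0.28) = -0.6100

-0.6100


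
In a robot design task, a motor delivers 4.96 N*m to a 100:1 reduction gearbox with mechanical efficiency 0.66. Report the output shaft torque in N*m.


tau_out = tau_in * N * eta = 4.96 * 100 * 0.66 = 327.3600

327.3600 N*m


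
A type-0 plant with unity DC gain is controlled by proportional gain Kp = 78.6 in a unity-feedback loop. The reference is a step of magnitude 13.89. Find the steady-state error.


e_ss = R/(1 + Kp) = 13.89/(1 + 78.6) = 13.89/79.6000 = 0.1745

0.1745


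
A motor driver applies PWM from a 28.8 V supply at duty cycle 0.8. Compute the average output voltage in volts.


V_avg = V_supply * D = 28.8*0.8 = 23.0400

23.0400 V


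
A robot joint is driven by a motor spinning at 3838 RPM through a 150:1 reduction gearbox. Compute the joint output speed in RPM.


omega_joint = omega_motor / N = 3838 / 150 = 25.5867

25.5867 RPM


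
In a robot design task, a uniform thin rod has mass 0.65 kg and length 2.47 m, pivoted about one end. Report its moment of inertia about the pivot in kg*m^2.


I = (1/3)*m*L^2 = (1/3)*0.65*2.47^2 = 1.3219

1.3219 kg*m^2


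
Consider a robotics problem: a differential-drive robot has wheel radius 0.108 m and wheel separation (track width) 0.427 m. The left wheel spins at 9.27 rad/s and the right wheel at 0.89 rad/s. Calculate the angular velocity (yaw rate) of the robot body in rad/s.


omega = r*(wR - wL)/L = 0.108*(0.89 - (9.27))/0.427 = -2.1195

-2.1195 rad/s


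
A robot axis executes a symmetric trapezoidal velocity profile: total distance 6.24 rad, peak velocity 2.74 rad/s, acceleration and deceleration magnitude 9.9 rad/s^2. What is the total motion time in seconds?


t_acc = v/a = 2.74/9.9 = 0.276768 s
d_acc = v^2/(2a) = 0.379172 rad (each ramp)
d_cruise = 6.24 - 2*0.379172 = 5.481656 rad
t_cruise = 5.481656/2.74 = 2.000604 s
t_total = 2*0.276768 + 2.000604 = 2.5541

2.5541 s


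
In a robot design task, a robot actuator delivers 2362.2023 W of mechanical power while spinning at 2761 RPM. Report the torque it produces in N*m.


omega = 2761 * 2*pi/60 = 289.131244 rad/s
tau = P / omega = 2362.2023 / 289.131244 = 8.1700

8.1700 N*m


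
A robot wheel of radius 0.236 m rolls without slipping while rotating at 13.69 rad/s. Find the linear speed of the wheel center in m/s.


v = omega * r = 13.69 * 0.236 = 3.2308

3.2308 m/s


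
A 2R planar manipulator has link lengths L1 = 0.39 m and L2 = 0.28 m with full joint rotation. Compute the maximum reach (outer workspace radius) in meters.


r_max = L1 + L2 = 0.39 + 0.28 = 0.6700

0.6700 m


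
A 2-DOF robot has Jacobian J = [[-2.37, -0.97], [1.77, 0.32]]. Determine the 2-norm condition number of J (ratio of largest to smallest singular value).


JJ^T eigenvalues: trace(JJ^T) = 9.7931, det(JJ^T) = det(J)^2 = 0.91872225
s_max^2 = (9.7931 + sqrt(92.22991861))/2 = 9.69837045
s_min^2 = (9.7931 - sqrt(92.22991861))/2 = 0.09472955
kappa = s_max/s_min = sqrt(9.69837045/0.09472955) = 10.1183

10.1183


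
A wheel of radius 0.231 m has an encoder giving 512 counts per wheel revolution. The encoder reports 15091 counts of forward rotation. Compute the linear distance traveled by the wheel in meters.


revs = 15091/512 = 29.474609
d = revs * 2*pi*r = 29.474609 * 2*pi*0.231 = 42.7799

42.7799 m


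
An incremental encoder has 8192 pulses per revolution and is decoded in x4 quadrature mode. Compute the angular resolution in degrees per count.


resolution = 360 / (PPR * 4) = 360 / 32768 = 0.0110

0.0110 degrees


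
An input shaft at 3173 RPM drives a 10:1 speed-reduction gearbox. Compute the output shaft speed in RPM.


omega_out = omega_in / N = 3173 / 10 = 317.3000

317.3000 RPM


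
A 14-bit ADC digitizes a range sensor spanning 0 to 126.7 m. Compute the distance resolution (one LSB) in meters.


res = range / 2^n = 126.7/2^14 = 126.7/16384 = 0.0077

0.0077 m


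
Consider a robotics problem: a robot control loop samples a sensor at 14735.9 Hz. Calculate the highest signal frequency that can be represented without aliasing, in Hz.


f_max = f_s/2 = 14735.9/2 = 7367.9500

7367.9500 Hz


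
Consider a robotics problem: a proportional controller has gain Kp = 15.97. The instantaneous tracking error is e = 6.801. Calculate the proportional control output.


u_P = Kp * e = 15.97 * 6.801 = 108.6120

108.6120


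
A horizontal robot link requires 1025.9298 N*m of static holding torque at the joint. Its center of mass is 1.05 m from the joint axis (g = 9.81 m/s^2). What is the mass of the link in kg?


m = tau / (g*L) = 1025.9298 / (9.81 * 1.05) = 99.6000

99.6000 kg


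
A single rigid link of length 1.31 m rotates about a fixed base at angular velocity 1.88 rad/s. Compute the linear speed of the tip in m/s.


v = L*omega = 1.31 * 1.88 = 2.4628

2.4628 m/s


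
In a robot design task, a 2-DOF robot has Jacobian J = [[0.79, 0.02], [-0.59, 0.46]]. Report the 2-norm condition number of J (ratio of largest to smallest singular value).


JJ^T eigenvalues: trace(JJ^T) = 1.1842, det(JJ^T) = det(J)^2 = 0.14077504
s_max^2 = (1.1842 + sqrt(0.83922948))/2 = 1.05014734
s_min^2 = (1.1842 - sqrt(0.83922948))/2 = 0.13405266
kappa = s_max/s_min = sqrt(1.05014734/0.13405266) = 2.7989

2.7989


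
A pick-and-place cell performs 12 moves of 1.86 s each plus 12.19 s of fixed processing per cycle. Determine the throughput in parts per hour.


T_cycle = 12*1.86 + 12.19 = 34.5100 s
rate = 3600/T = 104.3176

104.3176 parts/hour


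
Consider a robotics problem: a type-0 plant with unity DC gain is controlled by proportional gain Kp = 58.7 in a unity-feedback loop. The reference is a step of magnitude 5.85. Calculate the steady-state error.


e_ss = R/(1 + Kp) = 5.85/(1 + 58.7) = 5.85/59.7000 = 0.0980

0.0980


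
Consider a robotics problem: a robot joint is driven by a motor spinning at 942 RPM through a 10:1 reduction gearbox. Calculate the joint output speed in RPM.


omega_joint = omega_motor / N = 942 / 10 = 94.2000

94.2000 RPM


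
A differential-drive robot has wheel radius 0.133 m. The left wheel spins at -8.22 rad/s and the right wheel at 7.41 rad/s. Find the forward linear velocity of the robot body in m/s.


v = r*(wR + wL)/2 = 0.133*(7.41 + -8.22)/2 = -0.0539

-0.0539 m/s


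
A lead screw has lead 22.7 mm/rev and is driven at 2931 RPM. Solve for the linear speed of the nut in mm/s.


v = lead * (RPM/60) = 22.7*2931/60 = 1108.8950

1108.8950 mm/s


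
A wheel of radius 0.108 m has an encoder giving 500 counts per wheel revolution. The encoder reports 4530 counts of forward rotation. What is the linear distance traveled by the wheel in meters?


revs = 4530/500 = 9.060000
d = revs * 2*pi*r = 9.060000 * 2*pi*0.108 = 6.1480

6.1480 m


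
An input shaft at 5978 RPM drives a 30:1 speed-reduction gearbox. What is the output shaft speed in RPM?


omega_out = omega_in / N = 5978 / 30 = 199.2667

199.2667 RPM


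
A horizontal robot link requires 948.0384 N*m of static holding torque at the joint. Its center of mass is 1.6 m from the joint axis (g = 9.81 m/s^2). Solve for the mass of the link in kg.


m = tau / (g*L) = 948.0384 / (9.81 * 1.6) = 60.4000

60.4000 kg


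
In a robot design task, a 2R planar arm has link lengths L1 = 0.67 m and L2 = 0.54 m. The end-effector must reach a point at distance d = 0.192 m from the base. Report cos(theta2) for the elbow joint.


cos(th2) = (d^2 - L1^2 - L2^2)/(2*L1*L2) = (0.192^2 - 0.67^2 - 0.54^2)/(2*0.67*0.54) = -0.9724

-0.9724


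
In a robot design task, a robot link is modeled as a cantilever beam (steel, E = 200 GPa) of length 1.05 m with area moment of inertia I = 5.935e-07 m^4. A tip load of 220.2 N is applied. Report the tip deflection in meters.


delta = F*L^3/(3*E*I) = 220.2*1.05^3/(3*2.000e+11*5.935e-07)
      = 254.909025/356100 = 7.1584e-04

7.1584e-04 m


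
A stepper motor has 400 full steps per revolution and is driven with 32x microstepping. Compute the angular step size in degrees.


step = 360/(400*32) = 360/12800 = 0.0281

0.0281 degrees


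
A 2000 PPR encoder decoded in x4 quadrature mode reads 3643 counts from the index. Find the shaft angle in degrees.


angle = counts * 360 / (PPR*4) = 3643 * 360 / 8000 = 163.9350

163.9350 degrees


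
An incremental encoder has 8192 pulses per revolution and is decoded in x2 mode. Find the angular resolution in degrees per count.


resolution = 360 / (PPR * 2) = 360 / 16384 = 0.0220

0.0220 degrees


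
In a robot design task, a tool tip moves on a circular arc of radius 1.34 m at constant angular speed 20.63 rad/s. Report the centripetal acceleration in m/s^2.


a_c = omega^2 * r = 20.63^2 * 1.34 = 570.2998

570.2998 m/s^2


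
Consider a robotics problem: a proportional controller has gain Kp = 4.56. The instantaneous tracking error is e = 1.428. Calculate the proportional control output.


u_P = Kp * e = 4.56 * 1.428 = 6.5117

6.5117


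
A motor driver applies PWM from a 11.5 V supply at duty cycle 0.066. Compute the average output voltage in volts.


V_avg = V_supply * D = 11.5*0.066 = 0.7590

0.7590 V


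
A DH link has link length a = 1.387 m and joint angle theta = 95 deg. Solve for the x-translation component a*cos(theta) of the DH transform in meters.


a*cos(theta) = 1.387*cos(95 deg) = -0.1209

-0.1209 m


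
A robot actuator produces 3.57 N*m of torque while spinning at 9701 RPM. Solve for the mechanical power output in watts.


omega = 9701 * 2*pi/60 = 1015.886344 rad/s
P = tau * omega = 3.57 * 1015.886344 = 3626.7142

3626.7142 W


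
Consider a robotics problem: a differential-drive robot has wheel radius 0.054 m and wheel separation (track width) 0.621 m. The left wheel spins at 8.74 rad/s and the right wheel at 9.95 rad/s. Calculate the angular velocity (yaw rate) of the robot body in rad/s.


omega = r*(wR - wL)/L = 0.054*(9.95 - (8.74))/0.621 = 0.1052

0.1052 rad/s


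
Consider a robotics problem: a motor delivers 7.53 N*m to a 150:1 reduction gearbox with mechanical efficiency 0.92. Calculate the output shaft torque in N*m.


tau_out = tau_in * N * eta = 7.53 * 150 * 0.92 = 1039.1400

1039.1400 N*m


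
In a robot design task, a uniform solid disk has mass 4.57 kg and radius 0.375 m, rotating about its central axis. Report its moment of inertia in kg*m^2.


I = (1/2)*m*R^2 = 0.5*4.57*0.375^2 = 0.3213

0.3213 kg*m^2


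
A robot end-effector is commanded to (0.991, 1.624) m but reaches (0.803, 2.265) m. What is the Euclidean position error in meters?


dx = 0.803 - (0.991) = -0.1880, dy = 2.265 - (1.624) = 0.6410
err = sqrt(0.035344 + 0.410881) = 0.6680

0.6680 m


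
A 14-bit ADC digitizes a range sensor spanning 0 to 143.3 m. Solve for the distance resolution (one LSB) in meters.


res = range / 2^n = 143.3/2^14 = 143.3/16384 = 0.0087

0.0087 m


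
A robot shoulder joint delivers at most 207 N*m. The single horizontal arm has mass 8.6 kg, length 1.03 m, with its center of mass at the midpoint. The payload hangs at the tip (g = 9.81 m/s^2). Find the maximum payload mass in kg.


tau_arm = m_arm*g*(L/2) = 8.6*9.81*1.03/2 = 43.4485 N*m
tau_payload = tau_max - tau_arm = 207 - 43.4485 = 163.5515
m_payload = tau_payload / (g*L) = 163.5515 / (9.81*1.03) = 16.1863

16.1863 kg
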